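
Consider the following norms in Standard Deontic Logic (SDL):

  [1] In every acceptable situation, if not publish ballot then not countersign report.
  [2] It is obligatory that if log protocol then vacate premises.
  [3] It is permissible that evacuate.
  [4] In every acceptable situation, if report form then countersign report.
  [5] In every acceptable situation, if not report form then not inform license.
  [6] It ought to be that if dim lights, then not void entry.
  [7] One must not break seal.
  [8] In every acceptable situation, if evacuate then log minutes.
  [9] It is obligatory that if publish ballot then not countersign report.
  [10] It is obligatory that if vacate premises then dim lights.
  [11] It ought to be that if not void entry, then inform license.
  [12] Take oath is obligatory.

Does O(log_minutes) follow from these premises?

No

Premise 8 is O(evacuate → log_minutes), but O(evacuate) is not derivable from the premises (the permission P(evacuate) asserts only ¬O(¬evacuate), not O(evacuate)), so it does not yield O(log_minutes).
No other premise forces O(log_minutes). An ideal world satisfying every premise can still have log_minutes false, so O(log_minutes) is not derivable.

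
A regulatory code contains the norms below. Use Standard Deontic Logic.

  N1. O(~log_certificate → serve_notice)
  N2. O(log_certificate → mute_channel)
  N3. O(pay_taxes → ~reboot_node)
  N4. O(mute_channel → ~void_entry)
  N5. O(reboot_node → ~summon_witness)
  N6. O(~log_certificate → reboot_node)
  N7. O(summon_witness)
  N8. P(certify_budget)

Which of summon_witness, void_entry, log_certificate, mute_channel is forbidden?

Premise 7 states O(summon_witness) outright.
The contrapositive of premise 5 (O(reboot_node → ~summon_witness)) is O(summon_witness → ~reboot_node), and O(summon_witness) is already established, so O(~reboot_node).
Premise 6, O(~log_certificate → reboot_node), contraposes to O(~reboot_node → log_certificate); with O(~reboot_node) we get O(log_certificate).
From O(log_certificate) and premise 2, O(log_certificate → mute_channel), we obtain O(mute_channel).
From O(mute_channel) and premise 4, O(mute_channel → ~void_entry), we obtain O(~void_entry).
So O(~void_entry) holds, i.e. void_entry is forbidden. None of the other listed options is forbidden under the premises.

void_entry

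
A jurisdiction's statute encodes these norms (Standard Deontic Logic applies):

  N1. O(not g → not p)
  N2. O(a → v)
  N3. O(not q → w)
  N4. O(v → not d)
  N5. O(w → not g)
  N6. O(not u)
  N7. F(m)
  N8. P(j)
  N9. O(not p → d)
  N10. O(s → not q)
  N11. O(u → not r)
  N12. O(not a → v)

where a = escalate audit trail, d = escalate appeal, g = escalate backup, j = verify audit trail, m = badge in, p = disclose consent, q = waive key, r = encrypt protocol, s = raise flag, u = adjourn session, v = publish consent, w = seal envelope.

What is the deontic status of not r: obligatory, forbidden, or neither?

Neither

Premise 11 is O(u → not r), but O(u) is not derivable from the premises, so it does not yield O(not r).
No premise or chain of K-axiom applications forces O(not r), and none forces O(r). So not r is neither obligatory nor forbidden under these norms.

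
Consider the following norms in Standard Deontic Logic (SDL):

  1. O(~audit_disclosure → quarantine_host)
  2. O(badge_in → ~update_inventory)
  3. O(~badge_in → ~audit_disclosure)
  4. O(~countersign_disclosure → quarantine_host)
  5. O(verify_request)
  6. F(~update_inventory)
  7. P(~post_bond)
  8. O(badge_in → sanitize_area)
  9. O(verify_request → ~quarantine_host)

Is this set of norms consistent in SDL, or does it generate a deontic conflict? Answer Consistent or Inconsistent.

Inconsistent

F(~update_inventory) at premise 6 means O(update_inventory).
The contrapositive of premise 2 (O(badge_in → ~update_inventory)) is O(update_inventory → ~badge_in), and O(update_inventory) is already established, so O(~badge_in).
Applying K to premise 3 (O(~badge_in → ~audit_disclosure)) and O(~badge_in) yields O(~audit_disclosure).
With premise 1, O(~audit_disclosure → quarantine_host), the K-axiom yields O(quarantine_host).
The contrapositive of premise 9 (O(verify_request → ~quarantine_host)) is O(quarantine_host → ~verify_request), and O(quarantine_host) is already established, so O(~verify_request).
Yet premise 5 states O(verify_request).
We now have both O(~verify_request) and O(verify_request) — verify_request is simultaneously obligatory and forbidden, violating the D-axiom.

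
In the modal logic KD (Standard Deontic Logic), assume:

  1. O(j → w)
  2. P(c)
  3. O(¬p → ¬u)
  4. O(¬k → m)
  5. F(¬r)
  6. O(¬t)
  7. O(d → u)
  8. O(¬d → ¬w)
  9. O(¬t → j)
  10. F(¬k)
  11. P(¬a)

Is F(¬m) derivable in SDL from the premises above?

No

Premise 4 is O(¬k → m), but O(¬k) is not derivable from the premises, so it does not yield O(m).
No other premise forces O(m). An ideal world satisfying every premise can still have ¬m true, so F(¬m) is not derivable.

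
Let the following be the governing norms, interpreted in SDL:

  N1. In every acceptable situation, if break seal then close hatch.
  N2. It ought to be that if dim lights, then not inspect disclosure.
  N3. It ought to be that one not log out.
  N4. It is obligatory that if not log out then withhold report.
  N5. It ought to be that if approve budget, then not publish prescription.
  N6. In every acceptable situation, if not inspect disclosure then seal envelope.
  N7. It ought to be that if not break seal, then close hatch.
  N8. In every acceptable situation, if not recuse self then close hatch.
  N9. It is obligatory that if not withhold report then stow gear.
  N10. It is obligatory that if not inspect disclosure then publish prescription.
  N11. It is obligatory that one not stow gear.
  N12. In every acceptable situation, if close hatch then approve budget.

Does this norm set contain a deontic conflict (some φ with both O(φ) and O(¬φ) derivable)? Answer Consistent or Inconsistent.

Premise 9 is O(¬withhold_report → stow_gear), but O(¬withhold_report) is not derivable from the premises, so it does not yield O(stow_gear).
So O(stow_gear) is not derivable, and the apparent clash with O(¬stow_gear) does not arise.
A world satisfying every obligation exists (e.g. approve_budget=true, break_seal=false, close_hatch=true, dim_lights=false, inspect_disclosure=true, log_out=false, publish_prescription=false, recuse_self=false, seal_envelope=false, stow_gear=false, withhold_report=true); no atom is both obligatory and forbidden, so the set is consistent.

Consistent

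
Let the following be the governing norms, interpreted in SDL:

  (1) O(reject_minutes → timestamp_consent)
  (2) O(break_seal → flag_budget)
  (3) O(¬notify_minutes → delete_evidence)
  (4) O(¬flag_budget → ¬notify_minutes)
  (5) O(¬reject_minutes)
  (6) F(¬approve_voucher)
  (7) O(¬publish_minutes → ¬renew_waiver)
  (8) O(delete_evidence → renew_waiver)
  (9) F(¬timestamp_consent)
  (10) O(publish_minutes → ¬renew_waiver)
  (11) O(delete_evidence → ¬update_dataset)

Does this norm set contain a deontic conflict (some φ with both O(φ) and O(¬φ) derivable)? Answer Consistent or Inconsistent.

Consistent

Premise 1 is O(reject_minutes → timestamp_consent); even if O(timestamp_consent) held, inferring O(reject_minutes) would be affirming the consequent — invalid.
So O(reject_minutes) is not derivable, and the apparent clash with O(¬reject_minutes) does not arise.
A world satisfying every obligation exists (e.g. approve_voucher=true, break_seal=false, delete_evidence=false, flag_budget=true, notify_minutes=true, publish_minutes=false, reject_minutes=false, renew_waiver=false, timestamp_consent=true, update_dataset=false); no atom is both obligatory and forbidden, so the set is consistent.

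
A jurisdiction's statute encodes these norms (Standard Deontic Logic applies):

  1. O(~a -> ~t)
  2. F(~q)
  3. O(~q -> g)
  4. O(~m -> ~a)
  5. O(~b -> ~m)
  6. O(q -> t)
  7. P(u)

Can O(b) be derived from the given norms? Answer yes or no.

F(~q) at premise 2 means O(q).
Applying K to premise 6 (O(q -> t)) and O(q) yields O(t).
Premise 1 is O(~a -> ~t); contrapositively O(t -> a). Since O(t) holds, K gives O(a).
The contrapositive of premise 4 (O(~m -> ~a)) is O(a -> m), and O(a) is already established, so O(m).
Premise 5 is O(~b -> ~m); contrapositively O(m -> b). Since O(m) holds, K gives O(b).
Premises 3, 7 do not contribute to this derivation.
So O(b) follows.

Yes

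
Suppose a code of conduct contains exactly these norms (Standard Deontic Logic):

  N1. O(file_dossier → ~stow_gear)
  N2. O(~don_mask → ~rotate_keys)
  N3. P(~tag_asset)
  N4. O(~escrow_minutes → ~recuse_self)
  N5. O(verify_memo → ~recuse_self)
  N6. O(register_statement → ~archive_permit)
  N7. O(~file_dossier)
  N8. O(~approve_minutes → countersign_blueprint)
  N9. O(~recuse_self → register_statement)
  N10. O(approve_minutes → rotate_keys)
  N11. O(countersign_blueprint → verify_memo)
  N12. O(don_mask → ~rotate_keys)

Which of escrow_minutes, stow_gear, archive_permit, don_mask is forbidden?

By case analysis on don_mask: premise 12 gives O(don_mask → ~rotate_keys) and premise 2 gives O(~don_mask → ~rotate_keys), so O(~rotate_keys) either way.
Premise 10, O(approve_minutes → rotate_keys), contraposes to O(~rotate_keys → ~approve_minutes); with O(~rotate_keys) we get O(~approve_minutes).
From O(~approve_minutes) and premise 8, O(~approve_minutes → countersign_blueprint), we obtain O(countersign_blueprint).
Applying K to premise 11 (O(countersign_blueprint → verify_memo)) and O(countersign_blueprint) yields O(verify_memo).
Premise 5 is O(verify_memo → ~recuse_self); since O(verify_memo), deontic closure gives O(~recuse_self).
Premise 9 is O(~recuse_self → register_statement); since O(~recuse_self), deontic closure gives O(register_statement).
Premise 6 is O(register_statement → ~archive_permit); since O(register_statement), deontic closure gives O(~archive_permit).
So O(~archive_permit) holds, i.e. archive_permit is forbidden. None of the other listed options is forbidden under the premises.

archive_permit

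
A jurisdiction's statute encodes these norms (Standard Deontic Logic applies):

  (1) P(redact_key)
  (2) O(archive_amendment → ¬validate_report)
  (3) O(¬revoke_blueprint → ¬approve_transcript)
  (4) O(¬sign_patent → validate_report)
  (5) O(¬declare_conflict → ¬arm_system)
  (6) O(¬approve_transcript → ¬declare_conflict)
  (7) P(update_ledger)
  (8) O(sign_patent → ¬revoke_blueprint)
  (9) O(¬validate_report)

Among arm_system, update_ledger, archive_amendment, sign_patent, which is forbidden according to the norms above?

arm_system

Premise 9 gives O(¬validate_report).
The contrapositive of premise 4 (O(¬sign_patent → validate_report)) is O(¬validate_report → sign_patent), and O(¬validate_report) is already established, so O(sign_patent).
Premise 8 is O(sign_patent → ¬revoke_blueprint); since O(sign_patent), deontic closure gives O(¬revoke_blueprint).
From O(¬revoke_blueprint) and premise 3, O(¬revoke_blueprint → ¬approve_transcript), we obtain O(¬approve_transcript).
Premise 6 is O(¬approve_transcript → ¬declare_conflict); since O(¬approve_transcript), deontic closure gives O(¬declare_conflict).
From O(¬declare_conflict) and premise 5, O(¬declare_conflict → ¬arm_system), we obtain O(¬arm_system).
So O(¬arm_system) holds, i.e. arm_system is forbidden. None of the other listed options is forbidden under the premises.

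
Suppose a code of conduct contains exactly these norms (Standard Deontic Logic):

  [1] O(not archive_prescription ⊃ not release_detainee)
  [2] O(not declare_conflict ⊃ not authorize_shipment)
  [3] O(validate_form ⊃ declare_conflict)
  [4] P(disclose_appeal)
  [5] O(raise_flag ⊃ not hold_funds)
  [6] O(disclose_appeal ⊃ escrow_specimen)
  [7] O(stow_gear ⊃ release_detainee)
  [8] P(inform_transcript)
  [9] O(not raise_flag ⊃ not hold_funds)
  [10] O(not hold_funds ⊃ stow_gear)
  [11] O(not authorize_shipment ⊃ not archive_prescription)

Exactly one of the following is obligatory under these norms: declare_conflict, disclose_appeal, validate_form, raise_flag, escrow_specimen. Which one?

declare_conflict

Premises 9 and 5 are O(not raise_flag ⊃ not hold_funds) and O(raise_flag ⊃ not hold_funds); every ideal world satisfies not raise_flag or raise_flag, so in either case not hold_funds holds — hence O(not hold_funds).
With premise 10, O(not hold_funds ⊃ stow_gear), the K-axiom yields O(stow_gear).
Applying K to premise 7 (O(stow_gear ⊃ release_detainee)) and O(stow_gear) yields O(release_detainee).
Premise 1 is O(not archive_prescription ⊃ not release_detainee); contrapositively O(release_detainee ⊃ archive_prescription). Since O(release_detainee) holds, K gives O(archive_prescription).
The contrapositive of premise 11 (O(not authorize_shipment ⊃ not archive_prescription)) is O(archive_prescription ⊃ authorize_shipment), and O(archive_prescription) is already established, so O(authorize_shipment).
Premise 2 is O(not declare_conflict ⊃ not authorize_shipment); contrapositively O(authorize_shipment ⊃ declare_conflict). Since O(authorize_shipment) holds, K gives O(declare_conflict).
So O(declare_conflict) holds — declare_conflict is obligatory. None of the other listed options is made obligatory by any chain of premises.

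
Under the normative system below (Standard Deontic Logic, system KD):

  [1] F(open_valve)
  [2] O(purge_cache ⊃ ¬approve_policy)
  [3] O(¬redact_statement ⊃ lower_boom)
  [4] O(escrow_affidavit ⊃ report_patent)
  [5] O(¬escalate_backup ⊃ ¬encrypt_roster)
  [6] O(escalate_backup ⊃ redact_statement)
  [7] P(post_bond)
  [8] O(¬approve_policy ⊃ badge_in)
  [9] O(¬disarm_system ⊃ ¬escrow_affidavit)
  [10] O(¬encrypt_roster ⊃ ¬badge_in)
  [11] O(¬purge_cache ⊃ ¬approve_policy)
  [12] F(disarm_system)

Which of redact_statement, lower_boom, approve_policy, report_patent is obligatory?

Premises 2 and 11 cover both cases: O(purge_cache ⊃ ¬approve_policy) and O(¬purge_cache ⊃ ¬approve_policy). Since purge_cache ∨ ¬purge_cache is a tautology, O(¬approve_policy) follows.
Applying K to premise 8 (O(¬approve_policy ⊃ badge_in)) and O(¬approve_policy) yields O(badge_in).
The contrapositive of premise 10 (O(¬encrypt_roster ⊃ ¬badge_in)) is O(badge_in ⊃ encrypt_roster), and O(badge_in) is already established, so O(encrypt_roster).
Premise 5 is O(¬escalate_backup ⊃ ¬encrypt_roster); contrapositively O(encrypt_roster ⊃ escalate_backup). Since O(encrypt_roster) holds, K gives O(escalate_backup).
Premise 6 is O(escalate_backup ⊃ redact_statement); since O(escalate_backup), deontic closure gives O(redact_statement).
So O(redact_statement) holds — redact_statement is obligatory. None of the other listed options is made obligatory by any chain of premises.

redact_statement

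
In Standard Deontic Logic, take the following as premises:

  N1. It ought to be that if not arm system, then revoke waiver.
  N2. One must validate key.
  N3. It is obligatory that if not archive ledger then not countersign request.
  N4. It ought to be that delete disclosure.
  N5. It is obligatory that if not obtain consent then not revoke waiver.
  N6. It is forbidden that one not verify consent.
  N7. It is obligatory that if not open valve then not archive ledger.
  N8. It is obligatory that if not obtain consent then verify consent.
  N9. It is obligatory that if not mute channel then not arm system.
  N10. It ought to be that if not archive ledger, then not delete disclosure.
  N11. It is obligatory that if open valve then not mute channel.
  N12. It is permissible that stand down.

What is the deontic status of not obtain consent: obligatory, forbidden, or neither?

Premise 4 states O(delete_disclosure) outright.
Premise 10 is O(¬archive_ledger → ¬delete_disclosure); contrapositively O(delete_disclosure → archive_ledger). Since O(delete_disclosure) holds, K gives O(archive_ledger).
Premise 7 is O(¬open_valve → ¬archive_ledger); contrapositively O(archive_ledger → open_valve). Since O(archive_ledger) holds, K gives O(open_valve).
Applying K to premise 11 (O(open_valve → ¬mute_channel)) and O(open_valve) yields O(¬mute_channel).
With premise 9, O(¬mute_channel → ¬arm_system), the K-axiom yields O(¬arm_system).
From O(¬arm_system) and premise 1, O(¬arm_system → revoke_waiver), we obtain O(revoke_waiver).
Premise 5, O(¬obtain_consent → ¬revoke_waiver), contraposes to O(revoke_waiver → obtain_consent); with O(revoke_waiver) we get O(obtain_consent).
Premises 2, 3, 6, 8, 12 do not contribute to this derivation.
Thus O(obtain_consent), which is F(¬obtain_consent): ¬obtain_consent is forbidden.

Forbidden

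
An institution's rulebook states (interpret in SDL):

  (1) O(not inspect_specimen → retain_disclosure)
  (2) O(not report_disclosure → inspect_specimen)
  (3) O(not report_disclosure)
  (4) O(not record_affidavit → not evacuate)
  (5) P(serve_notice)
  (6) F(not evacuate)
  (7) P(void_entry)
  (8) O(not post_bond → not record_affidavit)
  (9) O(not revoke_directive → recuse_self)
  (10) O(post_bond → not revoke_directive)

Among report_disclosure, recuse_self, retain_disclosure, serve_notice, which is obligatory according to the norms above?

recuse_self

F(not evacuate) at premise 6 means O(evacuate).
Premise 4, O(not record_affidavit → not evacuate), contraposes to O(evacuate → record_affidavit); with O(evacuate) we get O(record_affidavit).
Premise 8, O(not post_bond → not record_affidavit), contraposes to O(record_affidavit → post_bond); with O(record_affidavit) we get O(post_bond).
Premise 10 is O(post_bond → not revoke_directive); since O(post_bond), deontic closure gives O(not revoke_directive).
Applying K to premise 9 (O(not revoke_directive → recuse_self)) and O(not revoke_directive) yields O(recuse_self).
So O(recuse_self) holds — recuse_self is obligatory. None of the other listed options is made obligatory by any chain of premises.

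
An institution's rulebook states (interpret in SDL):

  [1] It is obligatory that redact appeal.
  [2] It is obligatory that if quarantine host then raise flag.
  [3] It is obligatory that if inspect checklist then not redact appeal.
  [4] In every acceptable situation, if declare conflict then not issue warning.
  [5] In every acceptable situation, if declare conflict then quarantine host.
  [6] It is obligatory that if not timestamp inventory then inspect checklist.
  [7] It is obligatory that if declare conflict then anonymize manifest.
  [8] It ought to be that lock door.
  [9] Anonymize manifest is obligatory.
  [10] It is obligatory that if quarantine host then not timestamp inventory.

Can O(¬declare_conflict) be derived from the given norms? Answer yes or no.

Yes

From premise 1 we have O(redact_appeal).
Premise 3 is O(inspect_checklist → ¬redact_appeal); contrapositively O(redact_appeal → ¬inspect_checklist). Since O(redact_appeal) holds, K gives O(¬inspect_checklist).
Premise 6, O(¬timestamp_inventory → inspect_checklist), contraposes to O(¬inspect_checklist → timestamp_inventory); with O(¬inspect_checklist) we get O(timestamp_inventory).
Premise 10, O(quarantine_host → ¬timestamp_inventory), contraposes to O(timestamp_inventory → ¬quarantine_host); with O(timestamp_inventory) we get O(¬quarantine_host).
Premise 5, O(declare_conflict → quarantine_host), contraposes to O(¬quarantine_host → ¬declare_conflict); with O(¬quarantine_host) we get O(¬declare_conflict).
Premises 2, 4, 7, 8, 9 do not contribute to this derivation.
So O(¬declare_conflict) follows.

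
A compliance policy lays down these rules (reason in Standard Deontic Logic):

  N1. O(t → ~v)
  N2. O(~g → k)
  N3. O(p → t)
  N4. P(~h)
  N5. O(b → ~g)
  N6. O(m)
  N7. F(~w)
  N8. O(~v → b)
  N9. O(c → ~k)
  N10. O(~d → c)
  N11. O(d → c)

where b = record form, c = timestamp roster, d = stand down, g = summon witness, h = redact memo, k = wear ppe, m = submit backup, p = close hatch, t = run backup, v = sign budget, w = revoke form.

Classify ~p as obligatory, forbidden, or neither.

Obligatory

Premises 11 and 10 are O(d → c) and O(~d → c); every ideal world satisfies d or ~d, so in either case c holds — hence O(c).
Applying K to premise 9 (O(c → ~k)) and O(c) yields O(~k).
The contrapositive of premise 2 (O(~g → k)) is O(~k → g), and O(~k) is already established, so O(g).
The contrapositive of premise 5 (O(b → ~g)) is O(g → ~b), and O(g) is already established, so O(~b).
Premise 8, O(~v → b), contraposes to O(~b → v); with O(~b) we get O(v).
Premise 1, O(t → ~v), contraposes to O(v → ~t); with O(v) we get O(~t).
Premise 3 is O(p → t); contrapositively O(~t → ~p). Since O(~t) holds, K gives O(~p).
Premises 4, 6, 7 do not contribute to this derivation.
Hence ~p is obligatory.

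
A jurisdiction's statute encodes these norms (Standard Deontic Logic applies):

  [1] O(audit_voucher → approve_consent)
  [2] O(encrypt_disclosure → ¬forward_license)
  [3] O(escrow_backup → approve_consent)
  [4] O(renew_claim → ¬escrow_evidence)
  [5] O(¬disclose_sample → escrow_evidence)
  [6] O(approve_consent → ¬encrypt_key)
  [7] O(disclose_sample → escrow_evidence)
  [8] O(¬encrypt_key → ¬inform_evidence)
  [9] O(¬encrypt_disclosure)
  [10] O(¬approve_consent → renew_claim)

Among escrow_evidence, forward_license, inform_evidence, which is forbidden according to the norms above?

By case analysis on disclose_sample: premise 7 gives O(disclose_sample → escrow_evidence) and premise 5 gives O(¬disclose_sample → escrow_evidence), so O(escrow_evidence) either way.
The contrapositive of premise 4 (O(renew_claim → ¬escrow_evidence)) is O(escrow_evidence → ¬renew_claim), and O(escrow_evidence) is already established, so O(¬renew_claim).
Premise 10, O(¬approve_consent → renew_claim), contraposes to O(¬renew_claim → approve_consent); with O(¬renew_claim) we get O(approve_consent).
Premise 6 is O(approve_consent → ¬encrypt_key); since O(approve_consent), deontic closure gives O(¬encrypt_key).
With premise 8, O(¬encrypt_key → ¬inform_evidence), the K-axiom yields O(¬inform_evidence).
So O(¬inform_evidence) holds, i.e. inform_evidence is forbidden. None of the other listed options is forbidden under the premises.

inform_evidence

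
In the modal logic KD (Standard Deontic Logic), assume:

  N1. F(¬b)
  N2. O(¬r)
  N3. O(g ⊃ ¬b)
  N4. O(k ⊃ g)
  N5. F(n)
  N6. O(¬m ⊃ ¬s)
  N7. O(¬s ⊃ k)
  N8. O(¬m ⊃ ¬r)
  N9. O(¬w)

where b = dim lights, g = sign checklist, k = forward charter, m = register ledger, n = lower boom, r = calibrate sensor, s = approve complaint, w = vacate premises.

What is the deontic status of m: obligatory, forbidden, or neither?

Premise 1, F(¬b), is equivalent to O(b).
The contrapositive of premise 3 (O(g ⊃ ¬b)) is O(b ⊃ ¬g), and O(b) is already established, so O(¬g).
Premise 4, O(k ⊃ g), contraposes to O(¬g ⊃ ¬k); with O(¬g) we get O(¬k).
Premise 7 is O(¬s ⊃ k); contrapositively O(¬k ⊃ s). Since O(¬k) holds, K gives O(s).
The contrapositive of premise 6 (O(¬m ⊃ ¬s)) is O(s ⊃ m), and O(s) is already established, so O(m).
Premises 2, 5, 8, 9 do not contribute to this derivation.
Hence m is obligatory.

Obligatory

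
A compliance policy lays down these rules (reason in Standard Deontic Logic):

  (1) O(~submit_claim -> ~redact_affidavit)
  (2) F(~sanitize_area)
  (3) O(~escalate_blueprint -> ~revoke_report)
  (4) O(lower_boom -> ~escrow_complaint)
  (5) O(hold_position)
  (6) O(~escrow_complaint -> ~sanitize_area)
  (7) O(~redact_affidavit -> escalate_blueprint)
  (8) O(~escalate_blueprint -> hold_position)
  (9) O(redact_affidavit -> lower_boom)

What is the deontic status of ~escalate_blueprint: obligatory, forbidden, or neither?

Premise 2 is F(~sanitize_area), i.e. O(sanitize_area).
The contrapositive of premise 6 (O(~escrow_complaint -> ~sanitize_area)) is O(sanitize_area -> escrow_complaint), and O(sanitize_area) is already established, so O(escrow_complaint).
Premise 4 is O(lower_boom -> ~escrow_complaint); contrapositively O(escrow_complaint -> ~lower_boom). Since O(escrow_complaint) holds, K gives O(~lower_boom).
Premise 9 is O(redact_affidavit -> lower_boom); contrapositively O(~lower_boom -> ~redact_affidavit). Since O(~lower_boom) holds, K gives O(~redact_affidavit).
From O(~redact_affidavit) and premise 7, O(~redact_affidavit -> escalate_blueprint), we obtain O(escalate_blueprint).
Premises 1, 3, 5, 8 do not contribute to this derivation.
Thus O(escalate_blueprint), which is F(~escalate_blueprint): ~escalate_blueprint is forbidden.

Forbidden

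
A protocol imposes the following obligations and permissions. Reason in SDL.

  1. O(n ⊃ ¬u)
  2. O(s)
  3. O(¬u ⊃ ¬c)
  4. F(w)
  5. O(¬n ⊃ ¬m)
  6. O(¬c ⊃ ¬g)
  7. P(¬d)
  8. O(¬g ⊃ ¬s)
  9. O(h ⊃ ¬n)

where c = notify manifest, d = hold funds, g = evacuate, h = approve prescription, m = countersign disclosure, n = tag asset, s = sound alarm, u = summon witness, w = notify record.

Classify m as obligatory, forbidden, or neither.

Forbidden

Premise 2 states O(s) outright.
Premise 8 is O(¬g ⊃ ¬s); contrapositively O(s ⊃ g). Since O(s) holds, K gives O(g).
The contrapositive of premise 6 (O(¬c ⊃ ¬g)) is O(g ⊃ c), and O(g) is already established, so O(c).
Premise 3, O(¬u ⊃ ¬c), contraposes to O(c ⊃ u); with O(c) we get O(u).
The contrapositive of premise 1 (O(n ⊃ ¬u)) is O(u ⊃ ¬n), and O(u) is already established, so O(¬n).
Applying K to premise 5 (O(¬n ⊃ ¬m)) and O(¬n) yields O(¬m).
Premises 4, 7, 9 do not contribute to this derivation.
Thus O(¬m), which is F(m): m is forbidden.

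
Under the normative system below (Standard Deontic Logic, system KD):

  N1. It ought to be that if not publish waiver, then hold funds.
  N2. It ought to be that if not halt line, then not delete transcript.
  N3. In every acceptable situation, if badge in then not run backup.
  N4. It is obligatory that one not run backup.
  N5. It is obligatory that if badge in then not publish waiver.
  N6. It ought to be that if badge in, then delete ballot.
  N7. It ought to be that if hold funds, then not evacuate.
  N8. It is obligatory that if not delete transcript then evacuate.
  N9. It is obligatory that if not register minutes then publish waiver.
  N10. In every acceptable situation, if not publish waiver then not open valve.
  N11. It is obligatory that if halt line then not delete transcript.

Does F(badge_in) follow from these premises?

By case analysis on halt_line: premise 11 gives O(halt_line → ¬delete_transcript) and premise 2 gives O(¬halt_line → ¬delete_transcript), so O(¬delete_transcript) either way.
With premise 8, O(¬delete_transcript → evacuate), the K-axiom yields O(evacuate).
The contrapositive of premise 7 (O(hold_funds → ¬evacuate)) is O(evacuate → ¬hold_funds), and O(evacuate) is already established, so O(¬hold_funds).
Premise 1, O(¬publish_waiver → hold_funds), contraposes to O(¬hold_funds → publish_waiver); with O(¬hold_funds) we get O(publish_waiver).
The contrapositive of premise 5 (O(badge_in → ¬publish_waiver)) is O(publish_waiver → ¬badge_in), and O(publish_waiver) is already established, so O(¬badge_in).
Premises 3, 4, 6, 9, 10 do not contribute to this derivation.
So O(¬badge_in) holds, i.e. F(badge_in). The claim follows.

Yes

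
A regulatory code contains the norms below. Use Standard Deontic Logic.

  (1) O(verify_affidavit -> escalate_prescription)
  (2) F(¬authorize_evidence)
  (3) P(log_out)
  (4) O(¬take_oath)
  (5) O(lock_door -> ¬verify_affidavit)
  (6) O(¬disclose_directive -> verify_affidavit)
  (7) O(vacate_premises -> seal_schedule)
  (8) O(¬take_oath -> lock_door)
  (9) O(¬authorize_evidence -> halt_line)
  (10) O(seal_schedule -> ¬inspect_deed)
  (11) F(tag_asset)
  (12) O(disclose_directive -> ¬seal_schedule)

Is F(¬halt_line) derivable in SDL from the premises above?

Premise 9 is O(¬authorize_evidence -> halt_line), but O(¬authorize_evidence) is not derivable from the premises, so it does not yield O(halt_line).
No other premise forces O(halt_line). An ideal world satisfying every premise can still have ¬halt_line true, so F(¬halt_line) is not derivable.

No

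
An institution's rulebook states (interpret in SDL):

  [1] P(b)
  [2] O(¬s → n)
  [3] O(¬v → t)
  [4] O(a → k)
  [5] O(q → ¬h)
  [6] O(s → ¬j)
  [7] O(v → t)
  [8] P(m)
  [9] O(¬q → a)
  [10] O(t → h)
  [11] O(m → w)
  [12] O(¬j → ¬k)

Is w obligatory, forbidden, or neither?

Neither

Premise 11 is O(m → w), but O(m) is not derivable from the premises (the permission P(m) asserts only ¬O(¬m), not O(m)), so it does not yield O(w).
No premise or chain of K-axiom applications forces O(w), and none forces O(¬w). So w is neither obligatory nor forbidden under these norms.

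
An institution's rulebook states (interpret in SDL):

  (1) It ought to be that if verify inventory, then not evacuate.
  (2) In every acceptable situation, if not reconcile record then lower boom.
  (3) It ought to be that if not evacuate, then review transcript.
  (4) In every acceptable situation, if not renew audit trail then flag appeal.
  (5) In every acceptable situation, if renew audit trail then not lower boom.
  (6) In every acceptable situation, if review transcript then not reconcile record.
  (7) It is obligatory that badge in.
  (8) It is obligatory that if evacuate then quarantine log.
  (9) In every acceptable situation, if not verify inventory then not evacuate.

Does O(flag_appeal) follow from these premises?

Yes

Premises 9 and 1 cover both cases: O(¬verify_inventory → ¬evacuate) and O(verify_inventory → ¬evacuate). Since ¬verify_inventory ∨ verify_inventory is a tautology, O(¬evacuate) follows.
From O(¬evacuate) and premise 3, O(¬evacuate → review_transcript), we obtain O(review_transcript).
With premise 6, O(review_transcript → ¬reconcile_record), the K-axiom yields O(¬reconcile_record).
With premise 2, O(¬reconcile_record → lower_boom), the K-axiom yields O(lower_boom).
Premise 5, O(renew_audit_trail → ¬lower_boom), contraposes to O(lower_boom → ¬renew_audit_trail); with O(lower_boom) we get O(¬renew_audit_trail).
Applying K to premise 4 (O(¬renew_audit_trail → flag_appeal)) and O(¬renew_audit_trail) yields O(flag_appeal).
Premises 7, 8 do not contribute to this derivation.
So O(flag_appeal) follows.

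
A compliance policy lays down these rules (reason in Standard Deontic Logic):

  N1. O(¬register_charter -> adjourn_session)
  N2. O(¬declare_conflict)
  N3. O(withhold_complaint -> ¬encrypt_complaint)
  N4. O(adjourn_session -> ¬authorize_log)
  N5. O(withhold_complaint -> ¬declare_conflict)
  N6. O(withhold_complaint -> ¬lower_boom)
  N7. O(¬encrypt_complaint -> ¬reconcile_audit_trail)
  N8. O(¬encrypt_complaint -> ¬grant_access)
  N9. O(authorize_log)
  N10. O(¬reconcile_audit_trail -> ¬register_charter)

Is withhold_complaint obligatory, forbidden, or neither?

Premise 9 states O(authorize_log) outright.
Premise 4 is O(adjourn_session -> ¬authorize_log); contrapositively O(authorize_log -> ¬adjourn_session). Since O(authorize_log) holds, K gives O(¬adjourn_session).
Premise 1, O(¬register_charter -> adjourn_session), contraposes to O(¬adjourn_session -> register_charter); with O(¬adjourn_session) we get O(register_charter).
Premise 10, O(¬reconcile_audit_trail -> ¬register_charter), contraposes to O(register_charter -> reconcile_audit_trail); with O(register_charter) we get O(reconcile_audit_trail).
Premise 7 is O(¬encrypt_complaint -> ¬reconcile_audit_trail); contrapositively O(reconcile_audit_trail -> encrypt_complaint). Since O(reconcile_audit_trail) holds, K gives O(encrypt_complaint).
Premise 3 is O(withhold_complaint -> ¬encrypt_complaint); contrapositively O(encrypt_complaint -> ¬withhold_complaint). Since O(encrypt_complaint) holds, K gives O(¬withhold_complaint).
Premises 2, 5, 6, 8 do not contribute to this derivation.
Thus O(¬withhold_complaint), which is F(withhold_complaint): withhold_complaint is forbidden.

Forbidden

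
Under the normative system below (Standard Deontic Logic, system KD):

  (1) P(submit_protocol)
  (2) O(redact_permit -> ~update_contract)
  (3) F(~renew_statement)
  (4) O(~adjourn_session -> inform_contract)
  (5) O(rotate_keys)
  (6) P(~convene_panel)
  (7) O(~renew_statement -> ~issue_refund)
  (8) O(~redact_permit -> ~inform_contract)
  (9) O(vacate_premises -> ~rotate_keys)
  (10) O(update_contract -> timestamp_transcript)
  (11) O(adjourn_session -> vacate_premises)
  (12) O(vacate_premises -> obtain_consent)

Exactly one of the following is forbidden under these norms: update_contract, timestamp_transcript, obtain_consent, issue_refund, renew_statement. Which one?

update_contract

From premise 5 we have O(rotate_keys).
The contrapositive of premise 9 (O(vacate_premises -> ~rotate_keys)) is O(rotate_keys -> ~vacate_premises), and O(rotate_keys) is already established, so O(~vacate_premises).
Premise 11, O(adjourn_session -> vacate_premises), contraposes to O(~vacate_premises -> ~adjourn_session); with O(~vacate_premises) we get O(~adjourn_session).
With premise 4, O(~adjourn_session -> inform_contract), the K-axiom yields O(inform_contract).
Premise 8, O(~redact_permit -> ~inform_contract), contraposes to O(inform_contract -> redact_permit); with O(inform_contract) we get O(redact_permit).
With premise 2, O(redact_permit -> ~update_contract), the K-axiom yields O(~update_contract).
So O(~update_contract) holds, i.e. update_contract is forbidden. None of the other listed options is forbidden under the premises.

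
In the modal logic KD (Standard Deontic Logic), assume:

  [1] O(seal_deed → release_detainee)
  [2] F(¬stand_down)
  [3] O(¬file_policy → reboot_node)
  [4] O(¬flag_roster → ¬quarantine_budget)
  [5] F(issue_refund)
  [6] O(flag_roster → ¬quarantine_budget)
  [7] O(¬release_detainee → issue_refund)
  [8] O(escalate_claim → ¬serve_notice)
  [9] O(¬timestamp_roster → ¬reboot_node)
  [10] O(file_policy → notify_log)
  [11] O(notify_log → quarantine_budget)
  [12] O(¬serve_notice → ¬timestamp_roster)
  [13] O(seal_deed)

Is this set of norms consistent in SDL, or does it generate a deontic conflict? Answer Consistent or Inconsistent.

Premise 7 is O(¬release_detainee → issue_refund), but O(¬release_detainee) is not derivable from the premises, so it does not yield O(issue_refund).
So O(issue_refund) is not derivable, and the apparent clash with O(¬issue_refund) does not arise.
A world satisfying every obligation exists (e.g. escalate_claim=false, file_policy=false, flag_roster=false, issue_refund=false, notify_log=false, quarantine_budget=false, reboot_node=true, release_detainee=true, seal_deed=true, serve_notice=true, stand_down=true, timestamp_roster=true); no atom is both obligatory and forbidden, so the set is consistent.

Consistent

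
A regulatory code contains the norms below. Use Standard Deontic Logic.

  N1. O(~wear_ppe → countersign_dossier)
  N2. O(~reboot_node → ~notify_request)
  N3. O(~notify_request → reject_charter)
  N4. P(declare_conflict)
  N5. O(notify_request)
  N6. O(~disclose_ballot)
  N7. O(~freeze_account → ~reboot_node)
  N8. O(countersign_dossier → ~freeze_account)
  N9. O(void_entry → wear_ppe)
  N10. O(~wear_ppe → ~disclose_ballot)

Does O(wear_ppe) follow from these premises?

Yes

Premise 5 gives O(notify_request).
Premise 2, O(~reboot_node → ~notify_request), contraposes to O(notify_request → reboot_node); with O(notify_request) we get O(reboot_node).
Premise 7, O(~freeze_account → ~reboot_node), contraposes to O(reboot_node → freeze_account); with O(reboot_node) we get O(freeze_account).
Premise 8, O(countersign_dossier → ~freeze_account), contraposes to O(freeze_account → ~countersign_dossier); with O(freeze_account) we get O(~countersign_dossier).
Premise 1, O(~wear_ppe → countersign_dossier), contraposes to O(~countersign_dossier → wear_ppe); with O(~countersign_dossier) we get O(wear_ppe).
Premises 3, 4, 6, 9, 10 do not contribute to this derivation.
So O(wear_ppe) follows.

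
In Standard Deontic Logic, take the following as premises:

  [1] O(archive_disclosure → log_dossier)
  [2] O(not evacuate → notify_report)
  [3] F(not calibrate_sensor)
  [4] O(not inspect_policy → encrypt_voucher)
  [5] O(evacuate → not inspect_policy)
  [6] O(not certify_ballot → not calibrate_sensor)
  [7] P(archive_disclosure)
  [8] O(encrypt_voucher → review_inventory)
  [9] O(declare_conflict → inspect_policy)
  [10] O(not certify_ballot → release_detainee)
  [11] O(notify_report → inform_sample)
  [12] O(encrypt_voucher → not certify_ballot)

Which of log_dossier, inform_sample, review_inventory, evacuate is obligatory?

inform_sample

F(not calibrate_sensor) at premise 3 means O(calibrate_sensor).
The contrapositive of premise 6 (O(not certify_ballot → not calibrate_sensor)) is O(calibrate_sensor → certify_ballot), and O(calibrate_sensor) is already established, so O(certify_ballot).
Premise 12, O(encrypt_voucher → not certify_ballot), contraposes to O(certify_ballot → not encrypt_voucher); with O(certify_ballot) we get O(not encrypt_voucher).
The contrapositive of premise 4 (O(not inspect_policy → encrypt_voucher)) is O(not encrypt_voucher → inspect_policy), and O(not encrypt_voucher) is already established, so O(inspect_policy).
Premise 5 is O(evacuate → not inspect_policy); contrapositively O(inspect_policy → not evacuate). Since O(inspect_policy) holds, K gives O(not evacuate).
Applying K to premise 2 (O(not evacuate → notify_report)) and O(not evacuate) yields O(notify_report).
Applying K to premise 11 (O(notify_report → inform_sample)) and O(notify_report) yields O(inform_sample).
So O(inform_sample) holds — inform_sample is obligatory. None of the other listed options is made obligatory by any chain of premises.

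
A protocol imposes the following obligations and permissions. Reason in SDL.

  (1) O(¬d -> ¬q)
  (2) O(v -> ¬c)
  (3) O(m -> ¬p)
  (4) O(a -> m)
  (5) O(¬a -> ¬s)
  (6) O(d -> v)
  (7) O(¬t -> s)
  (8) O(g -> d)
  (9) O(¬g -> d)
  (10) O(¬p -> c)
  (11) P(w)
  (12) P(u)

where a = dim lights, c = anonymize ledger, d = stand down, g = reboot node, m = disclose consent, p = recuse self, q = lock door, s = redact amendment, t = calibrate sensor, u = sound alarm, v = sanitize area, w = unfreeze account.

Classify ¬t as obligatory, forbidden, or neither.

Forbidden

Premises 8 and 9 are O(g -> d) and O(¬g -> d); every ideal world satisfies g or ¬g, so in either case d holds — hence O(d).
From O(d) and premise 6, O(d -> v), we obtain O(v).
Applying K to premise 2 (O(v -> ¬c)) and O(v) yields O(¬c).
Premise 10, O(¬p -> c), contraposes to O(¬c -> p); with O(¬c) we get O(p).
Premise 3 is O(m -> ¬p); contrapositively O(p -> ¬m). Since O(p) holds, K gives O(¬m).
The contrapositive of premise 4 (O(a -> m)) is O(¬m -> ¬a), and O(¬m) is already established, so O(¬a).
From O(¬a) and premise 5, O(¬a -> ¬s), we obtain O(¬s).
Premise 7 is O(¬t -> s); contrapositively O(¬s -> t). Since O(¬s) holds, K gives O(t).
Premises 1, 11, 12 do not contribute to this derivation.
Thus O(t), which is F(¬t): ¬t is forbidden.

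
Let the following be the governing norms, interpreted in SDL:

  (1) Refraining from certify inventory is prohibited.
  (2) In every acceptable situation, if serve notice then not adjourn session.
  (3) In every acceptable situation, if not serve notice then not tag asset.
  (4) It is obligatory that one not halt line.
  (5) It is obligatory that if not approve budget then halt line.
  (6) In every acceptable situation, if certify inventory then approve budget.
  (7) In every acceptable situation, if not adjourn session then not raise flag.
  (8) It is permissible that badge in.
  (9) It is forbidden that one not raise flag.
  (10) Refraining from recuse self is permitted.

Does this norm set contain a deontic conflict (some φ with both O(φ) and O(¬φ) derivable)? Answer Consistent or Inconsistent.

Consistent

Premise 5 is O(¬approve_budget → halt_line), but O(¬approve_budget) is not derivable from the premises, so it does not yield O(halt_line).
So O(halt_line) is not derivable, and the apparent clash with O(¬halt_line) does not arise.
A world satisfying every obligation exists (e.g. adjourn_session=true, approve_budget=true, badge_in=false, certify_inventory=true, halt_line=false, raise_flag=true, recuse_self=false, serve_notice=false, tag_asset=false); no atom is both obligatory and forbidden, so the set is consistent.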